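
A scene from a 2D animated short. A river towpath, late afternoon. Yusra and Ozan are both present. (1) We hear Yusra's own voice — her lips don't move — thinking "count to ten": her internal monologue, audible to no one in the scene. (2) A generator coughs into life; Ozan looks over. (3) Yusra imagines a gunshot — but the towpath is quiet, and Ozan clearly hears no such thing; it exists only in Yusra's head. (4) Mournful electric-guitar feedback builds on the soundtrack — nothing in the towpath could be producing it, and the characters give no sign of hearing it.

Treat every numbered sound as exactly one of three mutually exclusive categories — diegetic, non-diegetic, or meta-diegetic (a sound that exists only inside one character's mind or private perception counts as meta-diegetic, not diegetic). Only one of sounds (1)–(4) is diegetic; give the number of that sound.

Sound (1): it's Yusra's unspoken thought, heard only by the audience via her subjectivity, so meta-diegetic.
Sound (2): an in-world source (a generator); characters could hear it, so diegetic.
(3) is meta-diegetic: Yusra alone 'hears' it — an imagined sound, not present in the space.
(4) nothing in the towpath produces it and the characters don't hear it — pure soundtrack → non-diegetic.
Only (2) is diegetic.

2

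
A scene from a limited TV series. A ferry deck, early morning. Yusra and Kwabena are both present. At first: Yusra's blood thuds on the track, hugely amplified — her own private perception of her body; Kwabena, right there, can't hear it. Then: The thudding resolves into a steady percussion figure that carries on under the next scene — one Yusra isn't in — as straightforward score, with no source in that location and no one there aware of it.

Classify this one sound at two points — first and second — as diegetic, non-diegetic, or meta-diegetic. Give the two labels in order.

First: it's Yusra's subjective body sound, inaudible to Kwabena → meta-diegetic.
Second: detached from Yusra and playing as sourceless score over a scene she isn't in — for the audience only → non-diegetic.

meta-diegetic, non-diegetic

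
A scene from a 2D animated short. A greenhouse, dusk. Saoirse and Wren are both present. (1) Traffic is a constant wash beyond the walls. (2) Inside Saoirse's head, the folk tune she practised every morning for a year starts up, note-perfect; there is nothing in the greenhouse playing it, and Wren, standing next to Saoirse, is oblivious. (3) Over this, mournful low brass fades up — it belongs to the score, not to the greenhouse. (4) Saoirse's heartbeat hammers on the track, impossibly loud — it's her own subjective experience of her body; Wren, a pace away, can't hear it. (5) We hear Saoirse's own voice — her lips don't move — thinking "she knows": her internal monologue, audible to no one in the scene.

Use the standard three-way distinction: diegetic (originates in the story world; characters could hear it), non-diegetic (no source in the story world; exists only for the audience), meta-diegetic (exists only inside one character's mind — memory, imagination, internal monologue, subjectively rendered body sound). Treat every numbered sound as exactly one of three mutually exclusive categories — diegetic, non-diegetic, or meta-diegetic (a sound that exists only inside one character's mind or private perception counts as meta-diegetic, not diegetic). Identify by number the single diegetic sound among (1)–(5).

(1) traffic is part of the location's real environment → diegetic.
Sound (2): remembered music, private to Saoirse — Wren is oblivious because it isn't in the room, so meta-diegetic.
(3) is non-diegetic: nothing in the greenhouse produces it and the characters don't hear it — pure soundtrack.
Sound (4): it's Saoirse's internal bodily sensation rendered as sound; only Saoirse 'hears' it, so meta-diegetic.
Sound (5): internal monologue — inside Saoirse's mind, not spoken into the scene, so meta-diegetic.
Only (1) is diegetic.

1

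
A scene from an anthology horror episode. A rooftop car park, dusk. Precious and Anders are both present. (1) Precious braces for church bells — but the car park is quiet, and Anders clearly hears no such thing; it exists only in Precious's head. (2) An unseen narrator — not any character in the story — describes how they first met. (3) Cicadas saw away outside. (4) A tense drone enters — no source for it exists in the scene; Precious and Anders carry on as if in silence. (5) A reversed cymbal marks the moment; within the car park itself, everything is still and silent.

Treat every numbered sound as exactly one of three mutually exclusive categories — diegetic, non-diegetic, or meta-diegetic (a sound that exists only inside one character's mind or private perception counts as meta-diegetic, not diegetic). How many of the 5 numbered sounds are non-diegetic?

(1) Precious alone 'hears' it — an imagined sound, not present in the space → meta-diegetic.
(2) external voice-over — not a character, not heard by anyone in the scene → non-diegetic.
(3) is diegetic: cicadas is part of the location's real environment.
Sound (4): score with no on-screen or off-screen source; it exists for the audience alone, so non-diegetic.
(5) is non-diegetic: nothing in the scene produces it; it's an accent added for the audience.
So 3 of the 5 are non-diegetic: (2), (4), (5).

3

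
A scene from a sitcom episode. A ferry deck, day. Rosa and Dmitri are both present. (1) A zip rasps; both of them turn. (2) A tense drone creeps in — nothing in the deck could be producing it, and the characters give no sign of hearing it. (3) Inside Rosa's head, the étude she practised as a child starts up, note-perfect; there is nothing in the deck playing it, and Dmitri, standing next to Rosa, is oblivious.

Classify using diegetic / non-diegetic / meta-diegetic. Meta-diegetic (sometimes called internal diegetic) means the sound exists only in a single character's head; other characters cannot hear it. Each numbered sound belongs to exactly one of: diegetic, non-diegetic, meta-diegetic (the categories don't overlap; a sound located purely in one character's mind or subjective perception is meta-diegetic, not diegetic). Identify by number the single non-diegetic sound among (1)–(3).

Sound (1): a zip is a real object/event in the scene's world, so diegetic.
(2) nothing in the deck produces it and the characters don't hear it — pure soundtrack → non-diegetic.
Sound (3): it lives in Rosa's subjectivity, not in the deck, so meta-diegetic.
Only (2) is non-diegetic.

2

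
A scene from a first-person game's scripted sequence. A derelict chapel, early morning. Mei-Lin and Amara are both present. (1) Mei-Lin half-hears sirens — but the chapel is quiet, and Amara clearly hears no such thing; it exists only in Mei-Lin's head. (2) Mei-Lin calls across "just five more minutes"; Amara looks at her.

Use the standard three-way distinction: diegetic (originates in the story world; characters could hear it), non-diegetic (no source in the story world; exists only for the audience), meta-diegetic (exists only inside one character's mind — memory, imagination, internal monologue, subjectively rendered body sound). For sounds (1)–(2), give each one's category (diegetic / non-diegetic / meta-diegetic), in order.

meta-diegetic, diegetic

(1) the sound is imagined by Mei-Lin; nothing in the story world is producing it and Amara can't hear it → meta-diegetic.
(2) spoken by a character present in the story world → diegetic.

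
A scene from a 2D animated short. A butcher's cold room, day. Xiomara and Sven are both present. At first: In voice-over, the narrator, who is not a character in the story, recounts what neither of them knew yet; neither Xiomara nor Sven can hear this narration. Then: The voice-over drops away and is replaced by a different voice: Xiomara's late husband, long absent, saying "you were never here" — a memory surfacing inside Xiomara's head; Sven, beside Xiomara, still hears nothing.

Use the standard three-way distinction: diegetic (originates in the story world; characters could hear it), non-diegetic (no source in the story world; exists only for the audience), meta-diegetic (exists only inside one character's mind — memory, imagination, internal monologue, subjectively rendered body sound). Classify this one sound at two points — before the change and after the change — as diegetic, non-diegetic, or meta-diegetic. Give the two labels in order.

non-diegetic, meta-diegetic

Before the change: the external narrator addresses only the audience — outside the story world → non-diegetic.
After the change: the replacement voice is a memory inside Xiomara's mind specifically → meta-diegetic.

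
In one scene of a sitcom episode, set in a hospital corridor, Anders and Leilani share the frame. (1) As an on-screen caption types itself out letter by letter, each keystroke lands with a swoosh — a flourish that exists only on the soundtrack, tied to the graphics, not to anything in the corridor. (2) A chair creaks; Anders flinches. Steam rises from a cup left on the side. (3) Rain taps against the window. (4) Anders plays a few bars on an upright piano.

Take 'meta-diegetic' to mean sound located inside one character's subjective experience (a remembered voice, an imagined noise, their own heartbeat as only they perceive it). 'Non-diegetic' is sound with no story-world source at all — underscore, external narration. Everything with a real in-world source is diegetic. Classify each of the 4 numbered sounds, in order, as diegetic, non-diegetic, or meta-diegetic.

(1) the caption isn't part of the story world, so neither is the sound tied to it → non-diegetic.
(2) a chair is a real object/event in the scene's world → diegetic.
(3) is diegetic: ambient/room sound belonging to the story's physical space.
(4) the instrument and the performer are both in the scene → diegetic.

non-diegetic, diegetic, diegetic, diegetic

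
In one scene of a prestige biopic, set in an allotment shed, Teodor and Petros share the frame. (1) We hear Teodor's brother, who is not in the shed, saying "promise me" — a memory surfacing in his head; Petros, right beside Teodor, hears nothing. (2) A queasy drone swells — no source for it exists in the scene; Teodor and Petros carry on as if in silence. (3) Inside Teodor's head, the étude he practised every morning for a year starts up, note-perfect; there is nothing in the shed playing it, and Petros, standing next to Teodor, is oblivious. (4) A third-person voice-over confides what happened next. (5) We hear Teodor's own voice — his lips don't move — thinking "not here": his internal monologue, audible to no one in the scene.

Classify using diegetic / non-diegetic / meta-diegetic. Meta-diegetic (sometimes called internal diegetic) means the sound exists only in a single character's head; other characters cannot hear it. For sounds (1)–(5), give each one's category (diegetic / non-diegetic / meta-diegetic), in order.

meta-diegetic, non-diegetic, meta-diegetic, non-diegetic, meta-diegetic

(1) is meta-diegetic: the voice is a memory playing only inside Teodor's mind; Petros can't hear it.
(2) is non-diegetic: it has no source in the story world and no character can hear it — it's underscore.
(3) it lives in Teodor's subjectivity, not in the shed → meta-diegetic.
(4) the narrator exists outside the story world, addressing only the audience → non-diegetic.
(5) internal monologue — inside Teodor's mind, not spoken into the scene → meta-diegetic.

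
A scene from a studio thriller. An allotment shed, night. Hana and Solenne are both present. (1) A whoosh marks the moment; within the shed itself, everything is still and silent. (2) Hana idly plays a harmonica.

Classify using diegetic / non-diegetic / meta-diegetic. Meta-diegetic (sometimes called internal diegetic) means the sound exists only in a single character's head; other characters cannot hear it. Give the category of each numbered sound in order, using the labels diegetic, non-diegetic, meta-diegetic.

non-diegetic, diegetic

Sound (1): it's a sound-design accent with no in-world source; no one in the scene can hear it, so non-diegetic.
Sound (2): Hana is producing the music live, in the story world, so diegetic.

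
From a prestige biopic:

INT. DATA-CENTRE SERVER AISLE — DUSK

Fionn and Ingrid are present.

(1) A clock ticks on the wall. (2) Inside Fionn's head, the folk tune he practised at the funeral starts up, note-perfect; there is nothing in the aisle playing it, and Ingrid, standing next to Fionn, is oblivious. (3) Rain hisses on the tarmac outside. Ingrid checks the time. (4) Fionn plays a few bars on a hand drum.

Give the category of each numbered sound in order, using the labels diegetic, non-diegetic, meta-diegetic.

(1) an in-world source (a clock); characters could hear it → diegetic.
Sound (2): remembered music, private to Fionn — Ingrid is oblivious because it isn't in the room, so meta-diegetic.
(3) is diegetic: it's the actual ambient sound of the location.
Sound (4): a character is playing a hand drum on screen, so diegetic.

diegetic, meta-diegetic, diegetic, diegetic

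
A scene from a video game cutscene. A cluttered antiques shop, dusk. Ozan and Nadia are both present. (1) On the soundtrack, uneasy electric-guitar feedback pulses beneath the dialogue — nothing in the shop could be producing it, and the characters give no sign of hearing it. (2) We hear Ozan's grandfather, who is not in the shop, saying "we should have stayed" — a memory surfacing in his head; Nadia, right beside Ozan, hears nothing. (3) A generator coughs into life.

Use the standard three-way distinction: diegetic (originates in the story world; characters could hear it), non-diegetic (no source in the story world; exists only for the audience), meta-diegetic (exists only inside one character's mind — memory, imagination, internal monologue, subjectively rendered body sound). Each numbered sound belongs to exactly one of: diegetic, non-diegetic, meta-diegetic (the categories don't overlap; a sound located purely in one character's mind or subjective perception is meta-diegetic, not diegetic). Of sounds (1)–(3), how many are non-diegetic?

(1) is non-diegetic: score with no on-screen or off-screen source; it exists for the audience alone.
(2) it's Ozan's recollection rendered as sound; the other character can't hear it → meta-diegetic.
(3) is diegetic: an in-world source (a generator); characters could hear it.
Non-diegetic: (1) — that's 1.

1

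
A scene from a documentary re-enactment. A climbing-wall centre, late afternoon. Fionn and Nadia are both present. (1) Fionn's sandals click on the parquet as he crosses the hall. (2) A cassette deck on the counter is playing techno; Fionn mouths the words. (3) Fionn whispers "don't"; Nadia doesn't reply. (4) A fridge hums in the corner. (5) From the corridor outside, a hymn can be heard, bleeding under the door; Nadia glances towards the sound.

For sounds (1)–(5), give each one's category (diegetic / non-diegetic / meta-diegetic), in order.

diegetic, diegetic, diegetic, diegetic, diegetic

(1) is diegetic: it's the physical sound of Fionn moving in the space.
(2) source music from a cassette deck, which exists in the story world → diegetic.
(3) spoken by a character present in the story world → diegetic.
(4) is diegetic: it's the actual ambient sound of the location.
(5) off-screen diegetic: the source is out of frame but still in the story's space → diegetic.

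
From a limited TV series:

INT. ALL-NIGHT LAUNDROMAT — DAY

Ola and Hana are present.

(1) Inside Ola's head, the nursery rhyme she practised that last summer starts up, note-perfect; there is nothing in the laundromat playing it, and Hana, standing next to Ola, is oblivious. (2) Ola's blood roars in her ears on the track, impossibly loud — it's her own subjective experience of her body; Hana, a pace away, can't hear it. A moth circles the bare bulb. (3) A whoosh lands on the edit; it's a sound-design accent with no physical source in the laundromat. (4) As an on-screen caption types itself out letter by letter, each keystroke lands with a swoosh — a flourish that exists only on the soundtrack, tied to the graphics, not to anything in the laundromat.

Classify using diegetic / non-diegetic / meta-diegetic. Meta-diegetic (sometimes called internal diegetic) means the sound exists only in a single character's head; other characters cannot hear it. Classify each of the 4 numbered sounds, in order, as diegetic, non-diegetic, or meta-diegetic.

meta-diegetic, meta-diegetic, non-diegetic, non-diegetic

Sound (1): remembered music, private to Ola — Hana is oblivious because it isn't in the room, so meta-diegetic.
Sound (2): it's Ola's internal bodily sensation rendered as sound; only Ola 'hears' it, so meta-diegetic.
Sound (3): an editorial stinger — it belongs to the cut, not the story world, so non-diegetic.
Sound (4): sound married to a title/caption — outside the diegesis by definition, so non-diegetic.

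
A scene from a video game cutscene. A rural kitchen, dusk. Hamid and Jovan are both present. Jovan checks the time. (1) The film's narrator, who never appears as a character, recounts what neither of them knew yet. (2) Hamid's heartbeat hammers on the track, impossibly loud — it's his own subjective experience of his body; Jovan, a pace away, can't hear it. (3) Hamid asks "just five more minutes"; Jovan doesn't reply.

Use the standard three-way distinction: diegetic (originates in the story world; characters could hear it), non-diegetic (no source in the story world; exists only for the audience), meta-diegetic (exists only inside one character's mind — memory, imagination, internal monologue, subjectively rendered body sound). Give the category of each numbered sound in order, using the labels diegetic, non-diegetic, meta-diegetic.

non-diegetic, meta-diegetic, diegetic

(1) is non-diegetic: external voice-over — not a character, not heard by anyone in the scene.
(2) is meta-diegetic: a subjective body sound — Hamid's private perception, inaudible to Jovan.
(3) on-screen dialogue — Hamid speaks and Jovan is there to hear → diegetic.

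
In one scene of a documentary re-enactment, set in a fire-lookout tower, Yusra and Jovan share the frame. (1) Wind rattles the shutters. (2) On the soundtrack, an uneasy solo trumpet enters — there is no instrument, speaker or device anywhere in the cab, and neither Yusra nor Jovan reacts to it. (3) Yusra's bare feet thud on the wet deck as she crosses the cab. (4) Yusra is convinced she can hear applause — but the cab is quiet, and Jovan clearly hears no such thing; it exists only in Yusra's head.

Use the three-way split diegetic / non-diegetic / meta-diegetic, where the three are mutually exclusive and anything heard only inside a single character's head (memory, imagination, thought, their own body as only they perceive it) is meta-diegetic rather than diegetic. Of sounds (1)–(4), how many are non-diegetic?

Sound (1): it's the actual ambient sound of the location, so diegetic.
Sound (2): it has no source in the story world and no character can hear it — it's underscore, so non-diegetic.
(3) is diegetic: it's the physical sound of Yusra moving in the space.
Sound (4): Yusra alone 'hears' it — an imagined sound, not present in the space, so meta-diegetic.
Non-diegetic: (2) — that's 1.

1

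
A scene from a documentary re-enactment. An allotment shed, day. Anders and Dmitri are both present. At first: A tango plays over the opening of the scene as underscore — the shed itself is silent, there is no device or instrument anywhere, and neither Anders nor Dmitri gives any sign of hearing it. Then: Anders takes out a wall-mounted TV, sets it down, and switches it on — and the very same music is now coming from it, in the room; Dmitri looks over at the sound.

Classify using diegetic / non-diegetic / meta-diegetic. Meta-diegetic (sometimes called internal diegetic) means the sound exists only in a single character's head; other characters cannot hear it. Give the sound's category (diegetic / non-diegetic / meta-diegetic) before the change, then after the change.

Before the change: no in-world source exists and no character can hear it — underscore → non-diegetic.
After the change: a wall-mounted TV is now a real source in the story world and the characters hear it → diegetic.

non-diegetic, diegetic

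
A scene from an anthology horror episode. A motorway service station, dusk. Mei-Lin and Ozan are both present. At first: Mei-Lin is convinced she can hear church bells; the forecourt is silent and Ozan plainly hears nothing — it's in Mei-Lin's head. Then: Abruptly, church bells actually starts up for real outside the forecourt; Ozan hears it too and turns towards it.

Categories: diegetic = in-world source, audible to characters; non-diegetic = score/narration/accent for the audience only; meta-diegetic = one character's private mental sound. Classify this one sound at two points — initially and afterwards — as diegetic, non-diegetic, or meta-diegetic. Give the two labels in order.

Initially: only Mei-Lin 'hears' it — imagined, in her mind → meta-diegetic.
Afterwards: now there's a real external source and Ozan hears it too — in the story world → diegetic.

meta-diegetic, diegetic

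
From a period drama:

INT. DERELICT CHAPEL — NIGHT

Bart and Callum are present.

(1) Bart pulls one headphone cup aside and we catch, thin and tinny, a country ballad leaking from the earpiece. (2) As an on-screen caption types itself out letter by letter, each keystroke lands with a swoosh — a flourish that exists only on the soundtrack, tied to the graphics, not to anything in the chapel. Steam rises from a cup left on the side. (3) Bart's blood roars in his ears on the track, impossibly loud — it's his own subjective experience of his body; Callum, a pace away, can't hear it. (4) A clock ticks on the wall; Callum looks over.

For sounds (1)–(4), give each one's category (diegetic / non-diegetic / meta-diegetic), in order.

diegetic, non-diegetic, meta-diegetic, diegetic

(1) it's leaking from a physical pair of headphones in the scene → diegetic.
(2) is non-diegetic: it accompanies on-screen graphics, not anything inside the story world.
(3) is meta-diegetic: it's Bart's internal bodily sensation rendered as sound; only Bart 'hears' it.
Sound (4): an in-world source (a clock); characters could hear it, so diegetic.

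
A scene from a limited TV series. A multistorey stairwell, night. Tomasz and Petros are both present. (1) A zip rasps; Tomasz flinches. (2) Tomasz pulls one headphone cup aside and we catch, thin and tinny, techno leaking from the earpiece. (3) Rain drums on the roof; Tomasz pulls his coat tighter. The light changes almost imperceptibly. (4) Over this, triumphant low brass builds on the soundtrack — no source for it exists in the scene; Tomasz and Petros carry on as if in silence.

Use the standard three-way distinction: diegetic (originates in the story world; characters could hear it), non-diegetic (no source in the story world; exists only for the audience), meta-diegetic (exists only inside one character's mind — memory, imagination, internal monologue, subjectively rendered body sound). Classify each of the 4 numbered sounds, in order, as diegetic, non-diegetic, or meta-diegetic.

Sound (1): an in-world source (a zip); characters could hear it, so diegetic.
Sound (2): it's leaking from a physical pair of headphones in the scene, so diegetic.
(3) rain is part of the location's real environment → diegetic.
Sound (4): score with no on-screen or off-screen source; it exists for the audience alone, so non-diegetic.

diegetic, diegetic, diegetic, non-diegetic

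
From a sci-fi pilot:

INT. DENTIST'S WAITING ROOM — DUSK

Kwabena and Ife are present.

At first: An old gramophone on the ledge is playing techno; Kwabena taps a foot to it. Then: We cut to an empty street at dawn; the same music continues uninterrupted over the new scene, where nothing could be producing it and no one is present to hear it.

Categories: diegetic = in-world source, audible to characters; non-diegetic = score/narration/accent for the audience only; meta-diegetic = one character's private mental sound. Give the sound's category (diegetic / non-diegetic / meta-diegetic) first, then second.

diegetic, non-diegetic

First: an old gramophone is a real in-scene source and Kwabena reacts to it → diegetic.
Second: there is no longer any in-world source and no one can hear it — it has become underscore → non-diegetic.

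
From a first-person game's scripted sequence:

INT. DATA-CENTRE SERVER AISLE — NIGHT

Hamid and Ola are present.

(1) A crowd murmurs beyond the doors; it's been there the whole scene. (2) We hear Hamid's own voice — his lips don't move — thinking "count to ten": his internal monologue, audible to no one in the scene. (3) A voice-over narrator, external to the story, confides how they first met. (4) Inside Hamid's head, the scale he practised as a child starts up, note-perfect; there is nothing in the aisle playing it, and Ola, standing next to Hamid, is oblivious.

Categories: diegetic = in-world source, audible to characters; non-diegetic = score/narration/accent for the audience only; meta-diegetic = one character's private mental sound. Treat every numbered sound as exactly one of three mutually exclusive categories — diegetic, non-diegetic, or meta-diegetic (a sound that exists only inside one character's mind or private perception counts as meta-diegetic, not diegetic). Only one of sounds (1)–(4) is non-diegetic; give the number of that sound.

Sound (1): ambient/room sound belonging to the story's physical space, so diegetic.
Sound (2): Hamid's thought-voice: a private mental sound no other character can hear, so meta-diegetic.
(3) is non-diegetic: the narrator exists outside the story world, addressing only the audience.
(4) is meta-diegetic: it lives in Hamid's subjectivity, not in the aisle.
Only (3) is non-diegetic.

3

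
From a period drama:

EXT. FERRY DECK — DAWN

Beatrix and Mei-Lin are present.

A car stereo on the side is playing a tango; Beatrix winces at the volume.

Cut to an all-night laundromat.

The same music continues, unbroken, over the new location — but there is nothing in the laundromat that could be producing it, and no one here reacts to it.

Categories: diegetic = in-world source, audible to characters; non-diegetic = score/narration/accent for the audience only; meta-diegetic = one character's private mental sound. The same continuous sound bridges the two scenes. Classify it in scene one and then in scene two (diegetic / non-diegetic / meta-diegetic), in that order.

diegetic, non-diegetic

Scene one: a car stereo is an on-screen source and Beatrix reacts to it → diegetic.
Scene two: there is no source in the laundromat and no one hears it — it's now underscore → non-diegetic.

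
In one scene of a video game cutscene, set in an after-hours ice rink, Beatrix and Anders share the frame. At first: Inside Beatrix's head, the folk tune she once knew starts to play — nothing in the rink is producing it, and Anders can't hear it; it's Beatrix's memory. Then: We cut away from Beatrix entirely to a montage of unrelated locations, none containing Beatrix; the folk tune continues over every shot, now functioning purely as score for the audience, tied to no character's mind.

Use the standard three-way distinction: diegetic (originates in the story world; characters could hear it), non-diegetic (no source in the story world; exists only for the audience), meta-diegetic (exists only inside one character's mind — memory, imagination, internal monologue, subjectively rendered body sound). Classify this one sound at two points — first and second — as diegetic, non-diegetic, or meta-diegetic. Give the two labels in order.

meta-diegetic, non-diegetic

First: the music lives inside Beatrix's mind alone; Anders can't hear it → meta-diegetic.
Second: once it plays over shots Beatrix isn't in, detached from any character's subjectivity, it's conventional underscore → non-diegetic.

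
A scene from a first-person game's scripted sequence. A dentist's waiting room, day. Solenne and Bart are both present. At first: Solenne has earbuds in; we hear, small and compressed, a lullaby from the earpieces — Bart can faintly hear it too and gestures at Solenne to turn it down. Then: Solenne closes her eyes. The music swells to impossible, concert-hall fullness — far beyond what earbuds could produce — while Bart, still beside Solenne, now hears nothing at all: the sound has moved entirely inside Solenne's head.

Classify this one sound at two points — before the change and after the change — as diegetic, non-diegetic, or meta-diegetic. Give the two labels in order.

diegetic, meta-diegetic

Before the change: the earbuds are a physical source both characters can hear → diegetic.
After the change: the music now exists only as Solenne's subjective experience; Bart can no longer hear it → meta-diegetic.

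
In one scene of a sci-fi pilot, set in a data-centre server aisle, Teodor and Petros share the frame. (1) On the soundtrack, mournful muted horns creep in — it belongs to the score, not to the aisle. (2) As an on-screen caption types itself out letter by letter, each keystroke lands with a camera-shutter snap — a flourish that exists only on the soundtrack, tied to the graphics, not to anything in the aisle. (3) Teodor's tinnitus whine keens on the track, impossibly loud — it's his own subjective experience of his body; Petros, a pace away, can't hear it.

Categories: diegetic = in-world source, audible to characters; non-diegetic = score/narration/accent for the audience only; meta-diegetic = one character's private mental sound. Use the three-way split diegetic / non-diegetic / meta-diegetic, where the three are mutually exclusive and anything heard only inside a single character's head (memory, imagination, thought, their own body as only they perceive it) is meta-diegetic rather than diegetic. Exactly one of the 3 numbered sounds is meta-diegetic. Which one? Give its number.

3

(1) it has no source in the story world and no character can hear it — it's underscore → non-diegetic.
Sound (2): it accompanies on-screen graphics, not anything inside the story world, so non-diegetic.
(3) it's Teodor's internal bodily sensation rendered as sound; only Teodor 'hears' it → meta-diegetic.
Only (3) is meta-diegetic.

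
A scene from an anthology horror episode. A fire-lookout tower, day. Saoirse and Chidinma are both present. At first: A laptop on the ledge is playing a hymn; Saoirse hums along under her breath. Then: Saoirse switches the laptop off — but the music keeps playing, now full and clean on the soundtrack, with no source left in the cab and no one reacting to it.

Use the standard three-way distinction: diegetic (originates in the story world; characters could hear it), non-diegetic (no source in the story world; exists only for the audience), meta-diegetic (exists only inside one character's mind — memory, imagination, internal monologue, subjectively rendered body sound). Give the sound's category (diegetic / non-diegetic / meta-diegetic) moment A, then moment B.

Moment A: a laptop is a real in-scene source and Saoirse reacts to it → diegetic.
Moment B: there is no longer any in-world source and no one can hear it — it has become underscore → non-diegetic.

diegetic, non-diegetic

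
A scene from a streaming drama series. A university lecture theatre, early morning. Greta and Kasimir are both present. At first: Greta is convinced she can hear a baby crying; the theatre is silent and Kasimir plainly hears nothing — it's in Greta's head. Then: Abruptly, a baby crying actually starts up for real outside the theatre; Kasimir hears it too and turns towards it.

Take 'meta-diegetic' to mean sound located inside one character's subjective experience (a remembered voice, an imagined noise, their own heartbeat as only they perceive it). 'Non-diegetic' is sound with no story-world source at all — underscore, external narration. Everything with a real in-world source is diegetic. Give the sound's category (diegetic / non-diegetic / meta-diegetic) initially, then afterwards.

meta-diegetic, diegetic

Initially: only Greta 'hears' it — imagined, in her mind → meta-diegetic.
Afterwards: now there's a real external source and Kasimir hears it too — in the story world → diegetic.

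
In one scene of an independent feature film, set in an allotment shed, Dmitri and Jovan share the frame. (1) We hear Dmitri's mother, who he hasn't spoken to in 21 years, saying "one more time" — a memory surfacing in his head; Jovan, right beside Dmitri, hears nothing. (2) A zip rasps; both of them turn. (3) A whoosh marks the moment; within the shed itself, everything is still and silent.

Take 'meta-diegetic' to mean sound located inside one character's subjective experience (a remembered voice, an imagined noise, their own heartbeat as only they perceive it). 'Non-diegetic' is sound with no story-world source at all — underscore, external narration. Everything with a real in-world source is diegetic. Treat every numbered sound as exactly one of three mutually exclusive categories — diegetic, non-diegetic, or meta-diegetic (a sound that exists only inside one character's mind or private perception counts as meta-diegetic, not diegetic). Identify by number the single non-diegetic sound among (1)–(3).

Sound (1): a remembered line, private to Dmitri — not present in the room, not audible to Jovan, so meta-diegetic.
(2) the sound comes from a zip physically present in the location → diegetic.
Sound (3): nothing in the scene produces it; it's an accent added for the audience, so non-diegetic.
Only (3) is non-diegetic.

3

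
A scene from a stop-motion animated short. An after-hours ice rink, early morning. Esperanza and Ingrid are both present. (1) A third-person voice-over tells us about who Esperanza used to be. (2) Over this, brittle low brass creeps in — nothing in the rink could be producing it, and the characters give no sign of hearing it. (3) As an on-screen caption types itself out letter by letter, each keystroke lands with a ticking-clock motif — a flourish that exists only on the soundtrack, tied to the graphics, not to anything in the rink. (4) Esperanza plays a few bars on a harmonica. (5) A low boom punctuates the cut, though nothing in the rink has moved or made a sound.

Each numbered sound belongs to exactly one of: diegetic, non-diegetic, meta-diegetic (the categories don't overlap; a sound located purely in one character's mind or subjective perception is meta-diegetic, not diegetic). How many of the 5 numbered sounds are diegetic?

(1) the narrator exists outside the story world, addressing only the audience → non-diegetic.
Sound (2): score with no on-screen or off-screen source; it exists for the audience alone, so non-diegetic.
Sound (3): the caption isn't part of the story world, so neither is the sound tied to it, so non-diegetic.
Sound (4): a character is playing a harmonica on screen, so diegetic.
(5) is non-diegetic: nothing in the scene produces it; it's an accent added for the audience.
So 1 of the 5 is diegetic: (4).

1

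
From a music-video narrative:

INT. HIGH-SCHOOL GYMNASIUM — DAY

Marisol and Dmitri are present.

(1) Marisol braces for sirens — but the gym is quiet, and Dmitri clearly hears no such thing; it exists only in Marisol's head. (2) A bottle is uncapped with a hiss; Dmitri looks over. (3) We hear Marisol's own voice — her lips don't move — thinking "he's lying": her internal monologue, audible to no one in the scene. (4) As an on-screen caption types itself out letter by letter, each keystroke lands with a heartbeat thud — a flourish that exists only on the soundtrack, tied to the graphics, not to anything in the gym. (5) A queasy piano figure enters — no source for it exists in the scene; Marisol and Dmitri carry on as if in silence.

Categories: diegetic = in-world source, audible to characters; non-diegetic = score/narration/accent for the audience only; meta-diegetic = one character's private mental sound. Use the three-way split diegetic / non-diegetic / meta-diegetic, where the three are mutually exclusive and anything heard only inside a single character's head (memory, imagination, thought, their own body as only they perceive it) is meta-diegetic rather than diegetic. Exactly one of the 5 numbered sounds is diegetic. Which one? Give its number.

2

Sound (1): the sound is imagined by Marisol; nothing in the story world is producing it and Dmitri can't hear it, so meta-diegetic.
(2) is diegetic: a bottle is a real object/event in the scene's world.
Sound (3): Marisol's thought-voice: a private mental sound no other character can hear, so meta-diegetic.
Sound (4): sound married to a title/caption — outside the diegesis by definition, so non-diegetic.
(5) it has no source in the story world and no character can hear it — it's underscore → non-diegetic.
Only (2) is diegetic.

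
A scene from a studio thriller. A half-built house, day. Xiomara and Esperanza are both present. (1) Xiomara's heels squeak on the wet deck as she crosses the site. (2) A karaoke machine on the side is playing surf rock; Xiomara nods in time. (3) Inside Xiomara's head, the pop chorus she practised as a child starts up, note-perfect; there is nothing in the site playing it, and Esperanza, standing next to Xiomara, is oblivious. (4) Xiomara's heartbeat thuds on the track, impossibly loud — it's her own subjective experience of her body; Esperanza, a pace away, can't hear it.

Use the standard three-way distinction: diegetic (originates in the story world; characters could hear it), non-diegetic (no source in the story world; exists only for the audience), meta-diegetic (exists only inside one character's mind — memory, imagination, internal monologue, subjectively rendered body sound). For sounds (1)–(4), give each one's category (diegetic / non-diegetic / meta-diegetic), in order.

diegetic, diegetic, meta-diegetic, meta-diegetic

(1) it's the physical sound of Xiomara moving in the space → diegetic.
Sound (2): source music from a karaoke machine, which exists in the story world, so diegetic.
(3) is meta-diegetic: remembered music, private to Xiomara — Esperanza is oblivious because it isn't in the room.
(4) it's Xiomara's internal bodily sensation rendered as sound; only Xiomara 'hears' it → meta-diegetic.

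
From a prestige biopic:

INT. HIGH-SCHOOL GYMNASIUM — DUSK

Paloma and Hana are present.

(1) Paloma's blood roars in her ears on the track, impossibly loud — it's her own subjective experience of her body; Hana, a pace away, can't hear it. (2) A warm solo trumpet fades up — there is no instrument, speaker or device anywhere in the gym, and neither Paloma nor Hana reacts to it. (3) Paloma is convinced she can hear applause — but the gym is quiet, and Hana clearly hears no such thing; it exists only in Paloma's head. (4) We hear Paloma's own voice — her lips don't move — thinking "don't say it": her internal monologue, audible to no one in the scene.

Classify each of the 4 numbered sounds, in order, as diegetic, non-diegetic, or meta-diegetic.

meta-diegetic, non-diegetic, meta-diegetic, meta-diegetic

Sound (1): point-of-audition from inside Paloma's body; not a sound in the room, so meta-diegetic.
(2) is non-diegetic: nothing in the gym produces it and the characters don't hear it — pure soundtrack.
Sound (3): subjective to Paloma: the gym is silent and Hana hears nothing, so meta-diegetic.
Sound (4): it's Paloma's unspoken thought, heard only by the audience via her subjectivity, so meta-diegetic.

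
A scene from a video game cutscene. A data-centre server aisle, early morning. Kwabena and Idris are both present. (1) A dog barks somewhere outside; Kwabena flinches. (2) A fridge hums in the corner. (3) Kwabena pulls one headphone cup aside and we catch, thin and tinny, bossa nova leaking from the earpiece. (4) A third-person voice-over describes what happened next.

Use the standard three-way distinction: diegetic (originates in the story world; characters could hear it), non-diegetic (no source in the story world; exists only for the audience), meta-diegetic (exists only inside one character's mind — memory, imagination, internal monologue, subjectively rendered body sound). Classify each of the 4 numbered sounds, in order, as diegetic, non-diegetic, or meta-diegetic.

(1) is diegetic: the sound comes from a dog physically present in the location.
Sound (2): ambient/room sound belonging to the story's physical space, so diegetic.
Sound (3): the earpiece is a real device on Kwabena's head — source music, so diegetic.
(4) is non-diegetic: external voice-over — not a character, not heard by anyone in the scene.

diegetic, diegetic, diegetic, non-diegetic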